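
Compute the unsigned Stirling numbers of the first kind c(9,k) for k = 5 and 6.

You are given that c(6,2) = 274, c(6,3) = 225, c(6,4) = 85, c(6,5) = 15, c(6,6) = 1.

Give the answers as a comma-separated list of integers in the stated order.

22449, 4536

r7: T_7,3=6×225+274=1624; T_7,4=6×85+225=735; T_7,5=6×15+85=175; T_7,6=6×1+15=21
r8: T_8,4=7×735+1624=6769; T_8,5=7×175+735=1960; T_8,6=7×21+175=322
r9: T_9,5=8×1960+6769=22449; T_9,6=8×322+1960=4536
Read c(9,5) = 22449, c(9,6) = 4536.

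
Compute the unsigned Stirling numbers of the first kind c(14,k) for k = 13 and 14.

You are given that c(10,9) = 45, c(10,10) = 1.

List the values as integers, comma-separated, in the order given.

[11] T[11,10]:10*1+45=55 · T[11,11]:10*0+1=1
[12] T[12,11]:11*1+55=66 · T[12,12]:11*0+1=1
[13] T[13,12]:12*1+66=78 · T[13,13]:12*0+1=1
[14] T[14,13]:13*1+78=91 · T[14,14]:13*0+1=1
Read c(14,13) = 91, c(14,14) = 1.

91, 1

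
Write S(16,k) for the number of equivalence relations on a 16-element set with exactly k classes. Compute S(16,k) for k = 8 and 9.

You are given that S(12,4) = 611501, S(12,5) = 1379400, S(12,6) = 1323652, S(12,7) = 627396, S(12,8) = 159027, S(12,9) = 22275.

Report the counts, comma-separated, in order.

@13  (13,5):1379400·5+611501→7508501, (13,6):1323652·6+1379400→9321312, (13,7):627396·7+1323652→5715424, (13,8):159027·8+627396→1899612, (13,9):22275·9+159027→359502
@14  (14,6):9321312·6+7508501→63436373, (14,7):5715424·7+9321312→49329280, (14,8):1899612·8+5715424→20912320, (14,9):359502·9+1899612→5135130
@15  (15,7):49329280·7+63436373→408741333, (15,8):20912320·8+49329280→216627840, (15,9):5135130·9+20912320→67128490
@16  (16,8):216627840·8+408741333→2141764053, (16,9):67128490·9+216627840→820784250
Read S(16,8) = 2141764053, S(16,9) = 820784250.

2141764053, 820784250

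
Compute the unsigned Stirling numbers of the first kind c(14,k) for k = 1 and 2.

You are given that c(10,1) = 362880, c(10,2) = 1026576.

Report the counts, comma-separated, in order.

6227020800, 19802759040

i=11: T(11,1)=0+10·362880=3628800 | T(11,2)=362880+10·1026576=10628640
i=12: T(12,1)=0+11·3628800=39916800 | T(12,2)=3628800+11·10628640=120543840
i=13: T(13,1)=0+12·39916800=479001600 | T(13,2)=39916800+12·120543840=1486442880
i=14: T(14,1)=0+13·479001600=6227020800 | T(14,2)=479001600+13·1486442880=19802759040
Read c(14,1) = 6227020800, c(14,2) = 19802759040.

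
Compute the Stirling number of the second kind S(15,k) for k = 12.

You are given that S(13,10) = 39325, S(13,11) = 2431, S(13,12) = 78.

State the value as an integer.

106470

r14: T_14,11=11×2431+39325=66066; T_14,12=12×78+2431=3367
r15: T_15,12=12×3367+66066=106470
Read S(15,12) = 106470.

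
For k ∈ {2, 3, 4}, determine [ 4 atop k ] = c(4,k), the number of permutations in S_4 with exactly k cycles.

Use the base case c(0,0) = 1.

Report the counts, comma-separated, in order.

r1: T_1,1=0×0+1=1
r2: T_2,1=1×1+0=1; T_2,2=1×0+1=1
r3: T_3,1=2×1+0=2; T_3,2=2×1+1=3; T_3,3=2×0+1=1
r4: T_4,2=3×3+2=11; T_4,3=3×1+3=6; T_4,4=3×0+1=1
Read c(4,2) = 11, c(4,3) = 6, c(4,4) = 1.

11, 6, 1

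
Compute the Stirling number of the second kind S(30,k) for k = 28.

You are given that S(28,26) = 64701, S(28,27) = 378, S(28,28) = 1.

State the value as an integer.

86275

[29] T[29,27]:27*378+64701=74907 · T[29,28]:28*1+378=406
[30] T[30,28]:28*406+74907=86275
Read S(30,28) = 86275.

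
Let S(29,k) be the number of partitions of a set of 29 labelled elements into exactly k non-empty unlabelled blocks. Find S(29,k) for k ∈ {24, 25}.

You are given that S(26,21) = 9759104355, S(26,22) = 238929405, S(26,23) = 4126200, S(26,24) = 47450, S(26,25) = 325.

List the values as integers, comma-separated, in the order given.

33738295500, 626551380

i=27: T(27,22)=9759104355+22·238929405=15015551265 | T(27,23)=238929405+23·4126200=333832005 | T(27,24)=4126200+24·47450=5265000 | T(27,25)=47450+25·325=55575
i=28: T(28,23)=15015551265+23·333832005=22693687380 | T(28,24)=333832005+24·5265000=460192005 | T(28,25)=5265000+25·55575=6654375
i=29: T(29,24)=22693687380+24·460192005=33738295500 | T(29,25)=460192005+25·6654375=626551380
Read S(29,24) = 33738295500, S(29,25) = 626551380.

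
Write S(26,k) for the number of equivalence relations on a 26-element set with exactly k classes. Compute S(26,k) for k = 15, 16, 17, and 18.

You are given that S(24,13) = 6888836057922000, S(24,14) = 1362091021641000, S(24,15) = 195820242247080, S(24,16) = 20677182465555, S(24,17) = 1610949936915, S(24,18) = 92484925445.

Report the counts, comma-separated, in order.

row 25: T[25][14]=14·1362091021641000+6888836057922000=25958110360896000  T[25][15]=15·195820242247080+1362091021641000=4299394655347200  T[25][16]=16·20677182465555+195820242247080=526655161695960  T[25][17]=17·1610949936915+20677182465555=48063331393110  T[25][18]=18·92484925445+1610949936915=3275678594925
row 26: T[26][15]=15·4299394655347200+25958110360896000=90449030191104000  T[26][16]=16·526655161695960+4299394655347200=12725877242482560  T[26][17]=17·48063331393110+526655161695960=1343731795378830  T[26][18]=18·3275678594925+48063331393110=107025546101760
Read S(26,15) = 90449030191104000, S(26,16) = 12725877242482560, S(26,17) = 1343731795378830, S(26,18) = 107025546101760.

90449030191104000, 12725877242482560, 1343731795378830, 107025546101760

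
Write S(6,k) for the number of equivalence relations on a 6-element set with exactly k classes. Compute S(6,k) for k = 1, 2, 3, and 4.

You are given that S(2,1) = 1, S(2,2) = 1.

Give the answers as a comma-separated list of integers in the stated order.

i=3: T(3,1)=0+1·1=1 | T(3,2)=1+2·1=3 | T(3,3)=1+3·0=1
i=4: T(4,1)=0+1·1=1 | T(4,2)=1+2·3=7 | T(4,3)=3+3·1=6 | T(4,4)=1+4·0=1
i=5: T(5,1)=0+1·1=1 | T(5,2)=1+2·7=15 | T(5,3)=7+3·6=25 | T(5,4)=6+4·1=10
i=6: T(6,1)=0+1·1=1 | T(6,2)=1+2·15=31 | T(6,3)=15+3·25=90 | T(6,4)=25+4·10=65
Read S(6,1) = 1, S(6,2) = 31, S(6,3) = 90, S(6,4) = 65.

1, 31, 90, 65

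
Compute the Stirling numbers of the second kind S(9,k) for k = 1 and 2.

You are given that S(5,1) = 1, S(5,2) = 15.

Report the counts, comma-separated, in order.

1, 255

row 6: T[6][1]=1·1+0=1  T[6][2]=2·15+1=31
row 7: T[7][1]=1·1+0=1  T[7][2]=2·31+1=63
row 8: T[8][1]=1·1+0=1  T[8][2]=2·63+1=127
row 9: T[9][1]=1·1+0=1  T[9][2]=2·127+1=255
Read S(9,1) = 1, S(9,2) = 255.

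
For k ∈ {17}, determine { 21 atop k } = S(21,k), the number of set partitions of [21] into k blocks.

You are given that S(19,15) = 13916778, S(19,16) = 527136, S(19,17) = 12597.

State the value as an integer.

34952799

[20] T[20,16]:16*527136+13916778=22350954 · T[20,17]:17*12597+527136=741285
[21] T[21,17]:17*741285+22350954=34952799
Read S(21,17) = 34952799.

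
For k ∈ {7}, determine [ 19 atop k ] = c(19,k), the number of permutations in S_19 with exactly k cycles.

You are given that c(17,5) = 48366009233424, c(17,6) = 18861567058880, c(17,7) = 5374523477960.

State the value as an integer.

@18  (18,6):18861567058880·17+48366009233424→369012649234384, (18,7):5374523477960·17+18861567058880→110228466184200
@19  (19,7):110228466184200·18+369012649234384→2353125040549984
Read c(19,7) = 2353125040549984.

2353125040549984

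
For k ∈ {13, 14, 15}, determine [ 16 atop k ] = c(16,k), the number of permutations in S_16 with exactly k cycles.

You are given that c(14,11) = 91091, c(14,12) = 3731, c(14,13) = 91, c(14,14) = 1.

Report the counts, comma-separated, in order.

218400, 6580, 120

r15: T_15,12=14×3731+91091=143325; T_15,13=14×91+3731=5005; T_15,14=14×1+91=105; T_15,15=14×0+1=1
r16: T_16,13=15×5005+143325=218400; T_16,14=15×105+5005=6580; T_16,15=15×1+105=120
Read c(16,13) = 218400, c(16,14) = 6580, c(16,15) = 120.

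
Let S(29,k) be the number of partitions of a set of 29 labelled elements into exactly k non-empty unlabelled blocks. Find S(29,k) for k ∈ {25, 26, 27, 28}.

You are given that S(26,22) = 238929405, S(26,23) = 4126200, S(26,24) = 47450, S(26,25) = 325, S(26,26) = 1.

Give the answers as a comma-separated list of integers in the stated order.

[27] T[27,23]:23*4126200+238929405=333832005 · T[27,24]:24*47450+4126200=5265000 · T[27,25]:25*325+47450=55575 · T[27,26]:26*1+325=351 · T[27,27]:27*0+1=1
[28] T[28,24]:24*5265000+333832005=460192005 · T[28,25]:25*55575+5265000=6654375 · T[28,26]:26*351+55575=64701 · T[28,27]:27*1+351=378 · T[28,28]:28*0+1=1
[29] T[29,25]:25*6654375+460192005=626551380 · T[29,26]:26*64701+6654375=8336601 · T[29,27]:27*378+64701=74907 · T[29,28]:28*1+378=406
Read S(29,25) = 626551380, S(29,26) = 8336601, S(29,27) = 74907, S(29,28) = 406.

626551380, 8336601, 74907, 406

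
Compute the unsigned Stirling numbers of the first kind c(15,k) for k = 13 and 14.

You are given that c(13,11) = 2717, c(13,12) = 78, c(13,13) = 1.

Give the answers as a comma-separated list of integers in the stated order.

5005, 105

row 14: T[14][12]=13·78+2717=3731  T[14][13]=13·1+78=91  T[14][14]=13·0+1=1
row 15: T[15][13]=14·91+3731=5005  T[15][14]=14·1+91=105
Read c(15,13) = 5005, c(15,14) = 105.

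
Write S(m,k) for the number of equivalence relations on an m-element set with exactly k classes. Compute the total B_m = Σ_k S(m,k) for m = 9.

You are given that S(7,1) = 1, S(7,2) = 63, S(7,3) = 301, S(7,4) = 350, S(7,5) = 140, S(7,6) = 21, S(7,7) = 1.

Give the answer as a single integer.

[8] T[8,1]:1*1+0=1 · T[8,2]:2*63+1=127 · T[8,3]:3*301+63=966 · T[8,4]:4*350+301=1701 · T[8,5]:5*140+350=1050 · T[8,6]:6*21+140=266 · T[8,7]:7*1+21=28 · T[8,8]:8*0+1=1
[9] T[9,1]:1*1+0=1 · T[9,2]:2*127+1=255 · T[9,3]:3*966+127=3025 · T[9,4]:4*1701+966=7770 · T[9,5]:5*1050+1701=6951 · T[9,6]:6*266+1050=2646 · T[9,7]:7*28+266=462 · T[9,8]:8*1+28=36 · T[9,9]:9*0+1=1
B_9 = ΣS(9,k) = 1+255+3025+7770+6951+2646+462+36+1 = 21147

21147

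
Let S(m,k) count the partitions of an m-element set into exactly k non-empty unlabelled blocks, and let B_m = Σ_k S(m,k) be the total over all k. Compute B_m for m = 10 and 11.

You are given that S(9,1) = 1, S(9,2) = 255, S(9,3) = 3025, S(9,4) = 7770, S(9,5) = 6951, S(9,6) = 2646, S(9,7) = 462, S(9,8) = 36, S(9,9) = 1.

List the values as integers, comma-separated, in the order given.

@10  (10,1):1·1+0→1, (10,2):255·2+1→511, (10,3):3025·3+255→9330, (10,4):7770·4+3025→34105, (10,5):6951·5+7770→42525, (10,6):2646·6+6951→22827, (10,7):462·7+2646→5880, (10,8):36·8+462→750, (10,9):1·9+36→45, (10,10):0·10+1→1
@11  (11,1):1·1+0→1, (11,2):511·2+1→1023, (11,3):9330·3+511→28501, (11,4):34105·4+9330→145750, (11,5):42525·5+34105→246730, (11,6):22827·6+42525→179487, (11,7):5880·7+22827→63987, (11,8):750·8+5880→11880, (11,9):45·9+750→1155, (11,10):1·10+45→55, (11,11):0·11+1→1
B_10 = ΣS(10,k) = 1+511+9330+34105+42525+22827+5880+750+45+1 = 115975
B_11 = ΣS(11,k) = 1+1023+28501+145750+246730+179487+63987+11880+1155+55+1 = 678570

115975, 678570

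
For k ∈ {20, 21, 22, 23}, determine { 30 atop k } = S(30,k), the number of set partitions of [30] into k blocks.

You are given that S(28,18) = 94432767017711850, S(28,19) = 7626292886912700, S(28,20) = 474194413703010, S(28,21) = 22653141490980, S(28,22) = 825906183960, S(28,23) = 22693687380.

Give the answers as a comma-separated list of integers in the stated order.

581535955088511150, 37058299246258290, 1848018090851790, 71823880393200

i=29: T(29,19)=94432767017711850+19·7626292886912700=239332331869053150 | T(29,20)=7626292886912700+20·474194413703010=17110181160972900 | T(29,21)=474194413703010+21·22653141490980=949910385013590 | T(29,22)=22653141490980+22·825906183960=40823077538100 | T(29,23)=825906183960+23·22693687380=1347860993700
i=30: T(30,20)=239332331869053150+20·17110181160972900=581535955088511150 | T(30,21)=17110181160972900+21·949910385013590=37058299246258290 | T(30,22)=949910385013590+22·40823077538100=1848018090851790 | T(30,23)=40823077538100+23·1347860993700=71823880393200
Read S(30,20) = 581535955088511150, S(30,21) = 37058299246258290, S(30,22) = 1848018090851790, S(30,23) = 71823880393200.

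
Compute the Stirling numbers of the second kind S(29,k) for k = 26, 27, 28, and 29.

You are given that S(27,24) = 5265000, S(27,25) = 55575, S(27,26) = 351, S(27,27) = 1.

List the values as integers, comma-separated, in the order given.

row 28: T[28][25]=25·55575+5265000=6654375  T[28][26]=26·351+55575=64701  T[28][27]=27·1+351=378  T[28][28]=28·0+1=1
row 29: T[29][26]=26·64701+6654375=8336601  T[29][27]=27·378+64701=74907  T[29][28]=28·1+378=406  T[29][29]=29·0+1=1
Read S(29,26) = 8336601, S(29,27) = 74907, S(29,28) = 406, S(29,29) = 1.

8336601, 74907, 406, 1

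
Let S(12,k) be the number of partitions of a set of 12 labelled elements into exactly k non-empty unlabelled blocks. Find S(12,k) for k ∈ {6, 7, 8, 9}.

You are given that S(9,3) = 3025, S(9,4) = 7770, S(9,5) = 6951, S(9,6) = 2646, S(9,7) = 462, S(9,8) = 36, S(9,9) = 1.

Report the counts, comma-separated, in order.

i=10: T(10,4)=3025+4·7770=34105 | T(10,5)=7770+5·6951=42525 | T(10,6)=6951+6·2646=22827 | T(10,7)=2646+7·462=5880 | T(10,8)=462+8·36=750 | T(10,9)=36+9·1=45
i=11: T(11,5)=34105+5·42525=246730 | T(11,6)=42525+6·22827=179487 | T(11,7)=22827+7·5880=63987 | T(11,8)=5880+8·750=11880 | T(11,9)=750+9·45=1155
i=12: T(12,6)=246730+6·179487=1323652 | T(12,7)=179487+7·63987=627396 | T(12,8)=63987+8·11880=159027 | T(12,9)=11880+9·1155=22275
Read S(12,6) = 1323652, S(12,7) = 627396, S(12,8) = 159027, S(12,9) = 22275.

1323652, 627396, 159027, 22275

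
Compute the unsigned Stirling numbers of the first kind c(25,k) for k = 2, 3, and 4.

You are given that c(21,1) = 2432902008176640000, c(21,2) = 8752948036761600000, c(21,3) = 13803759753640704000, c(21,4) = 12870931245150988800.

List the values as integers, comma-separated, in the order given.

i=22: T(22,1)=0+21·2432902008176640000=51090942171709440000 | T(22,2)=2432902008176640000+21·8752948036761600000=186244810780170240000 | T(22,3)=8752948036761600000+21·13803759753640704000=298631902863216384000 | T(22,4)=13803759753640704000+21·12870931245150988800=284093315901811468800
i=23: T(23,1)=0+22·51090942171709440000=1124000727777607680000 | T(23,2)=51090942171709440000+22·186244810780170240000=4148476779335454720000 | T(23,3)=186244810780170240000+22·298631902863216384000=6756146673770930688000 | T(23,4)=298631902863216384000+22·284093315901811468800=6548684852703068697600
i=24: T(24,1)=0+23·1124000727777607680000=25852016738884976640000 | T(24,2)=1124000727777607680000+23·4148476779335454720000=96538966652493066240000 | T(24,3)=4148476779335454720000+23·6756146673770930688000=159539850276066860544000 | T(24,4)=6756146673770930688000+23·6548684852703068697600=157375898285941510732800
i=25: T(25,2)=25852016738884976640000+24·96538966652493066240000=2342787216398718566400000 | T(25,3)=96538966652493066240000+24·159539850276066860544000=3925495373278097719296000 | T(25,4)=159539850276066860544000+24·157375898285941510732800=3936561409138663118131200
Read c(25,2) = 2342787216398718566400000, c(25,3) = 3925495373278097719296000, c(25,4) = 3936561409138663118131200.

2342787216398718566400000, 3925495373278097719296000, 3936561409138663118131200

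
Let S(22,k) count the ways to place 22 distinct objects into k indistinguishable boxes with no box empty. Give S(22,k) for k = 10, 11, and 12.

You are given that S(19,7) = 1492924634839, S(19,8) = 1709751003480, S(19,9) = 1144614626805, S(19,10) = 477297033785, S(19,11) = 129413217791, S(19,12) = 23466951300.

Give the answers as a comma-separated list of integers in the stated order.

835143799377954, 366282500870286, 108823356051137

r20: T_20,8=8×1709751003480+1492924634839=15170932662679; T_20,9=9×1144614626805+1709751003480=12011282644725; T_20,10=10×477297033785+1144614626805=5917584964655; T_20,11=11×129413217791+477297033785=1900842429486; T_20,12=12×23466951300+129413217791=411016633391
r21: T_21,9=9×12011282644725+15170932662679=123272476465204; T_21,10=10×5917584964655+12011282644725=71187132291275; T_21,11=11×1900842429486+5917584964655=26826851689001; T_21,12=12×411016633391+1900842429486=6833042030178
r22: T_22,10=10×71187132291275+123272476465204=835143799377954; T_22,11=11×26826851689001+71187132291275=366282500870286; T_22,12=12×6833042030178+26826851689001=108823356051137
Read S(22,10) = 835143799377954, S(22,11) = 366282500870286, S(22,12) = 108823356051137.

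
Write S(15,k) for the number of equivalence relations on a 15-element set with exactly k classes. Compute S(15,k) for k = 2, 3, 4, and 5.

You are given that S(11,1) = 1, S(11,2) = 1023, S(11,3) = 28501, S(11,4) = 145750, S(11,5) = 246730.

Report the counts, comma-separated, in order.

[12] T[12,1]:1*1+0=1 · T[12,2]:2*1023+1=2047 · T[12,3]:3*28501+1023=86526 · T[12,4]:4*145750+28501=611501 · T[12,5]:5*246730+145750=1379400
[13] T[13,1]:1*1+0=1 · T[13,2]:2*2047+1=4095 · T[13,3]:3*86526+2047=261625 · T[13,4]:4*611501+86526=2532530 · T[13,5]:5*1379400+611501=7508501
[14] T[14,1]:1*1+0=1 · T[14,2]:2*4095+1=8191 · T[14,3]:3*261625+4095=788970 · T[14,4]:4*2532530+261625=10391745 · T[14,5]:5*7508501+2532530=40075035
[15] T[15,2]:2*8191+1=16383 · T[15,3]:3*788970+8191=2375101 · T[15,4]:4*10391745+788970=42355950 · T[15,5]:5*40075035+10391745=210766920
Read S(15,2) = 16383, S(15,3) = 2375101, S(15,4) = 42355950, S(15,5) = 210766920.

16383, 2375101, 42355950, 210766920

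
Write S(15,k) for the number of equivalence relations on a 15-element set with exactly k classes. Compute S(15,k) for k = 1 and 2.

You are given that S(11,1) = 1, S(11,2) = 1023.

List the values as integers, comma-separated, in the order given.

i=12: T(12,1)=0+1·1=1 | T(12,2)=1+2·1023=2047
i=13: T(13,1)=0+1·1=1 | T(13,2)=1+2·2047=4095
i=14: T(14,1)=0+1·1=1 | T(14,2)=1+2·4095=8191
i=15: T(15,1)=0+1·1=1 | T(15,2)=1+2·8191=16383
Read S(15,1) = 1, S(15,2) = 16383.

1, 16383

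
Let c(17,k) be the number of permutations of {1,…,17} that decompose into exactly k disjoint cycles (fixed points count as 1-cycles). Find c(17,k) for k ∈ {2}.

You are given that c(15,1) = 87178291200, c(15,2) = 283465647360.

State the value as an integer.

i=16: T(16,1)=0+15·87178291200=1307674368000 | T(16,2)=87178291200+15·283465647360=4339163001600
i=17: T(17,2)=1307674368000+16·4339163001600=70734282393600
Read c(17,2) = 70734282393600.

70734282393600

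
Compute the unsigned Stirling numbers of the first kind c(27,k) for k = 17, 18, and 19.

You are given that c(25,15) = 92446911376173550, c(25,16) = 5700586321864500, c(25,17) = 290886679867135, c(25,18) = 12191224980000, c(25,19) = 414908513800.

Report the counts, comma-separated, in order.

row 26: T[26][16]=25·5700586321864500+92446911376173550=234961569422786050  T[26][17]=25·290886679867135+5700586321864500=12972753318542875  T[26][18]=25·12191224980000+290886679867135=595667304367135  T[26][19]=25·414908513800+12191224980000=22563937825000
row 27: T[27][17]=26·12972753318542875+234961569422786050=572253155704900800  T[27][18]=26·595667304367135+12972753318542875=28460103232088385  T[27][19]=26·22563937825000+595667304367135=1182329687817135
Read c(27,17) = 572253155704900800, c(27,18) = 28460103232088385, c(27,19) = 1182329687817135.

572253155704900800, 28460103232088385, 1182329687817135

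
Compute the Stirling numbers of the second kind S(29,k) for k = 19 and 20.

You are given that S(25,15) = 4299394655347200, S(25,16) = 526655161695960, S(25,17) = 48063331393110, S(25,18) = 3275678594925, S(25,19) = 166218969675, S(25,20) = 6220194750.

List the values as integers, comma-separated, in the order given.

239332331869053150, 17110181160972900

row 26: T[26][16]=16·526655161695960+4299394655347200=12725877242482560  T[26][17]=17·48063331393110+526655161695960=1343731795378830  T[26][18]=18·3275678594925+48063331393110=107025546101760  T[26][19]=19·166218969675+3275678594925=6433839018750  T[26][20]=20·6220194750+166218969675=290622864675
row 27: T[27][17]=17·1343731795378830+12725877242482560=35569317763922670  T[27][18]=18·107025546101760+1343731795378830=3270191625210510  T[27][19]=19·6433839018750+107025546101760=229268487458010  T[27][20]=20·290622864675+6433839018750=12246296312250
row 28: T[28][18]=18·3270191625210510+35569317763922670=94432767017711850  T[28][19]=19·229268487458010+3270191625210510=7626292886912700  T[28][20]=20·12246296312250+229268487458010=474194413703010
row 29: T[29][19]=19·7626292886912700+94432767017711850=239332331869053150  T[29][20]=20·474194413703010+7626292886912700=17110181160972900
Read S(29,19) = 239332331869053150, S(29,20) = 17110181160972900.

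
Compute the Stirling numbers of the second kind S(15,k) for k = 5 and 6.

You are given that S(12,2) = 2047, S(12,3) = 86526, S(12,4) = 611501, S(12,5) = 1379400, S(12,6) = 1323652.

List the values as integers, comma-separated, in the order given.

210766920, 420693273

r13: T_13,3=3×86526+2047=261625; T_13,4=4×611501+86526=2532530; T_13,5=5×1379400+611501=7508501; T_13,6=6×1323652+1379400=9321312
r14: T_14,4=4×2532530+261625=10391745; T_14,5=5×7508501+2532530=40075035; T_14,6=6×9321312+7508501=63436373
r15: T_15,5=5×40075035+10391745=210766920; T_15,6=6×63436373+40075035=420693273
Read S(15,5) = 210766920, S(15,6) = 420693273.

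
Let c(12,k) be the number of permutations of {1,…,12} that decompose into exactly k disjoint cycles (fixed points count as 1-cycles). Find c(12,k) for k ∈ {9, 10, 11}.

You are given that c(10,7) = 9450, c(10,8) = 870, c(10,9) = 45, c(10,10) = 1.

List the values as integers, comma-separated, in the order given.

32670, 1925, 66

@11  (11,8):870·10+9450→18150, (11,9):45·10+870→1320, (11,10):1·10+45→55, (11,11):0·10+1→1
@12  (12,9):1320·11+18150→32670, (12,10):55·11+1320→1925, (12,11):1·11+55→66
Read c(12,9) = 32670, c(12,10) = 1925, c(12,11) = 66.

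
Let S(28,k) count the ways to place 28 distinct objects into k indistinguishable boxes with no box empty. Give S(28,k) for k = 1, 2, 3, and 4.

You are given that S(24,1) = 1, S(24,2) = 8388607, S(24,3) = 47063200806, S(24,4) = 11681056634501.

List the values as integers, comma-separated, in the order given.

1, 134217727, 3812664524766, 2998587019946701

@25  (25,1):1·1+0→1, (25,2):8388607·2+1→16777215, (25,3):47063200806·3+8388607→141197991025, (25,4):11681056634501·4+47063200806→46771289738810
@26  (26,1):1·1+0→1, (26,2):16777215·2+1→33554431, (26,3):141197991025·3+16777215→423610750290, (26,4):46771289738810·4+141197991025→187226356946265
@27  (27,1):1·1+0→1, (27,2):33554431·2+1→67108863, (27,3):423610750290·3+33554431→1270865805301, (27,4):187226356946265·4+423610750290→749329038535350
@28  (28,1):1·1+0→1, (28,2):67108863·2+1→134217727, (28,3):1270865805301·3+67108863→3812664524766, (28,4):749329038535350·4+1270865805301→2998587019946701
Read S(28,1) = 1, S(28,2) = 134217727, S(28,3) = 3812664524766, S(28,4) = 2998587019946701.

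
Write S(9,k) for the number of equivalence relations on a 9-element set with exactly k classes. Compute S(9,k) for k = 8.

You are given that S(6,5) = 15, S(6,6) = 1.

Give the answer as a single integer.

i=7: T(7,6)=15+6·1=21 | T(7,7)=1+7·0=1
i=8: T(8,7)=21+7·1=28 | T(8,8)=1+8·0=1
i=9: T(9,8)=28+8·1=36
Read S(9,8) = 36.

36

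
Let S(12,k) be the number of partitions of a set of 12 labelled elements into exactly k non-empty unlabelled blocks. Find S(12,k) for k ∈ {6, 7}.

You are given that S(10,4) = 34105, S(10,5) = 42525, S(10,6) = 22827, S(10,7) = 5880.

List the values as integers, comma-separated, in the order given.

i=11: T(11,5)=34105+5·42525=246730 | T(11,6)=42525+6·22827=179487 | T(11,7)=22827+7·5880=63987
i=12: T(12,6)=246730+6·179487=1323652 | T(12,7)=179487+7·63987=627396
Read S(12,6) = 1323652, S(12,7) = 627396.

1323652, 627396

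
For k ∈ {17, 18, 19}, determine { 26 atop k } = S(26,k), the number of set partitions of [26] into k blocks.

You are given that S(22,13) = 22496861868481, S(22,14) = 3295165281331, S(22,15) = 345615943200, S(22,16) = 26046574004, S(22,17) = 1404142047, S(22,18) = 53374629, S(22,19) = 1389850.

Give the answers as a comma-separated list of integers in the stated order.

@23  (23,14):3295165281331·14+22496861868481→68629175807115, (23,15):345615943200·15+3295165281331→8479404429331, (23,16):26046574004·16+345615943200→762361127264, (23,17):1404142047·17+26046574004→49916988803, (23,18):53374629·18+1404142047→2364885369, (23,19):1389850·19+53374629→79781779
@24  (24,15):8479404429331·15+68629175807115→195820242247080, (24,16):762361127264·16+8479404429331→20677182465555, (24,17):49916988803·17+762361127264→1610949936915, (24,18):2364885369·18+49916988803→92484925445, (24,19):79781779·19+2364885369→3880739170
@25  (25,16):20677182465555·16+195820242247080→526655161695960, (25,17):1610949936915·17+20677182465555→48063331393110, (25,18):92484925445·18+1610949936915→3275678594925, (25,19):3880739170·19+92484925445→166218969675
@26  (26,17):48063331393110·17+526655161695960→1343731795378830, (26,18):3275678594925·18+48063331393110→107025546101760, (26,19):166218969675·19+3275678594925→6433839018750
Read S(26,17) = 1343731795378830, S(26,18) = 107025546101760, S(26,19) = 6433839018750.

1343731795378830, 107025546101760, 6433839018750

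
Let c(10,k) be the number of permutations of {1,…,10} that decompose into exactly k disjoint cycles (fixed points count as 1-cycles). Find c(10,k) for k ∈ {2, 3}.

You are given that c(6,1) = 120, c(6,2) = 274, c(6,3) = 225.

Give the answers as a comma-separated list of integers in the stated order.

1026576, 1172700

[7] T[7,1]:6*120+0=720 · T[7,2]:6*274+120=1764 · T[7,3]:6*225+274=1624
[8] T[8,1]:7*720+0=5040 · T[8,2]:7*1764+720=13068 · T[8,3]:7*1624+1764=13132
[9] T[9,1]:8*5040+0=40320 · T[9,2]:8*13068+5040=109584 · T[9,3]:8*13132+13068=118124
[10] T[10,2]:9*109584+40320=1026576 · T[10,3]:9*118124+109584=1172700
Read c(10,2) = 1026576, c(10,3) = 1172700.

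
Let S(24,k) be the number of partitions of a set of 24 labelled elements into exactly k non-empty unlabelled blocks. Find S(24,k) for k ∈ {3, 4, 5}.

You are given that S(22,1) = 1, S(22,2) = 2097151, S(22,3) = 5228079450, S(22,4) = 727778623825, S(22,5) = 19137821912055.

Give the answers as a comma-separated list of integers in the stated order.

47063200806, 11681056634501, 485000783495250

r23: T_23,2=2×2097151+1=4194303; T_23,3=3×5228079450+2097151=15686335501; T_23,4=4×727778623825+5228079450=2916342574750; T_23,5=5×19137821912055+727778623825=96416888184100
r24: T_24,3=3×15686335501+4194303=47063200806; T_24,4=4×2916342574750+15686335501=11681056634501; T_24,5=5×96416888184100+2916342574750=485000783495250
Read S(24,3) = 47063200806, S(24,4) = 11681056634501, S(24,5) = 485000783495250.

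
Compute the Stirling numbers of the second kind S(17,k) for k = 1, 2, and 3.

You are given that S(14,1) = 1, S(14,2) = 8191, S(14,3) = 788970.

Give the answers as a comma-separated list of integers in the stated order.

1, 65535, 21457825

row 15: T[15][1]=1·1+0=1  T[15][2]=2·8191+1=16383  T[15][3]=3·788970+8191=2375101
row 16: T[16][1]=1·1+0=1  T[16][2]=2·16383+1=32767  T[16][3]=3·2375101+16383=7141686
row 17: T[17][1]=1·1+0=1  T[17][2]=2·32767+1=65535  T[17][3]=3·7141686+32767=21457825
Read S(17,1) = 1, S(17,2) = 65535, S(17,3) = 21457825.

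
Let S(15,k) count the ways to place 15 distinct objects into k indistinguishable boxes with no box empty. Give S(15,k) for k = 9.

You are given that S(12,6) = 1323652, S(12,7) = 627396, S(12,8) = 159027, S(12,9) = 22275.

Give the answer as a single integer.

@13  (13,7):627396·7+1323652→5715424, (13,8):159027·8+627396→1899612, (13,9):22275·9+159027→359502
@14  (14,8):1899612·8+5715424→20912320, (14,9):359502·9+1899612→5135130
@15  (15,9):5135130·9+20912320→67128490
Read S(15,9) = 67128490.

67128490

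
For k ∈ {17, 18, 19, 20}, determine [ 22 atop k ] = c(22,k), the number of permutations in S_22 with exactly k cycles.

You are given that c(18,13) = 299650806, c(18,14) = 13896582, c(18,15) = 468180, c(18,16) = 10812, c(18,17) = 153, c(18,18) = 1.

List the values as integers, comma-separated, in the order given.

2792167686, 79721796, 1689765, 25025

[19] T[19,14]:18*13896582+299650806=549789282 · T[19,15]:18*468180+13896582=22323822 · T[19,16]:18*10812+468180=662796 · T[19,17]:18*153+10812=13566 · T[19,18]:18*1+153=171 · T[19,19]:18*0+1=1
[20] T[20,15]:19*22323822+549789282=973941900 · T[20,16]:19*662796+22323822=34916946 · T[20,17]:19*13566+662796=920550 · T[20,18]:19*171+13566=16815 · T[20,19]:19*1+171=190 · T[20,20]:19*0+1=1
[21] T[21,16]:20*34916946+973941900=1672280820 · T[21,17]:20*920550+34916946=53327946 · T[21,18]:20*16815+920550=1256850 · T[21,19]:20*190+16815=20615 · T[21,20]:20*1+190=210
[22] T[22,17]:21*53327946+1672280820=2792167686 · T[22,18]:21*1256850+53327946=79721796 · T[22,19]:21*20615+1256850=1689765 · T[22,20]:21*210+20615=25025
Read c(22,17) = 2792167686, c(22,18) = 79721796, c(22,19) = 1689765, c(22,20) = 25025.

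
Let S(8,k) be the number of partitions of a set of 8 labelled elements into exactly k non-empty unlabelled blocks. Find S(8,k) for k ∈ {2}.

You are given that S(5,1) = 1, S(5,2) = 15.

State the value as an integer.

127

row 6: T[6][1]=1·1+0=1  T[6][2]=2·15+1=31
row 7: T[7][1]=1·1+0=1  T[7][2]=2·31+1=63
row 8: T[8][2]=2·63+1=127
Read S(8,2) = 127.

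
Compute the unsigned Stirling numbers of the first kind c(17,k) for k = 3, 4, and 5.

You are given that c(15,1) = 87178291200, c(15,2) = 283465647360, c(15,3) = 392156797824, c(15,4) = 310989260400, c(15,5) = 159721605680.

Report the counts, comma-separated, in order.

r16: T_16,2=15×283465647360+87178291200=4339163001600; T_16,3=15×392156797824+283465647360=6165817614720; T_16,4=15×310989260400+392156797824=5056995703824; T_16,5=15×159721605680+310989260400=2706813345600
r17: T_17,3=16×6165817614720+4339163001600=102992244837120; T_17,4=16×5056995703824+6165817614720=87077748875904; T_17,5=16×2706813345600+5056995703824=48366009233424
Read c(17,3) = 102992244837120, c(17,4) = 87077748875904, c(17,5) = 48366009233424.

102992244837120, 87077748875904, 48366009233424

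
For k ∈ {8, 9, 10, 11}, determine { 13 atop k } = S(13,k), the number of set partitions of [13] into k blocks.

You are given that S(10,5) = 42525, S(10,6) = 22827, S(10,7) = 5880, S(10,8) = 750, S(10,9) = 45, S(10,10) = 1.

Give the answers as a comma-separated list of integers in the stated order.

1899612, 359502, 39325, 2431

[11] T[11,6]:6*22827+42525=179487 · T[11,7]:7*5880+22827=63987 · T[11,8]:8*750+5880=11880 · T[11,9]:9*45+750=1155 · T[11,10]:10*1+45=55 · T[11,11]:11*0+1=1
[12] T[12,7]:7*63987+179487=627396 · T[12,8]:8*11880+63987=159027 · T[12,9]:9*1155+11880=22275 · T[12,10]:10*55+1155=1705 · T[12,11]:11*1+55=66
[13] T[13,8]:8*159027+627396=1899612 · T[13,9]:9*22275+159027=359502 · T[13,10]:10*1705+22275=39325 · T[13,11]:11*66+1705=2431
Read S(13,8) = 1899612, S(13,9) = 359502, S(13,10) = 39325, S(13,11) = 2431.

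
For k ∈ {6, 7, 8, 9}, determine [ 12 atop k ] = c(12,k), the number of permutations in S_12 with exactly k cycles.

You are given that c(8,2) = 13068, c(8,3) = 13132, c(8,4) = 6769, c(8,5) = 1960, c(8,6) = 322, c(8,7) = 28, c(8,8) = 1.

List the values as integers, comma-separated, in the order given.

13339535, 2637558, 357423, 32670

i=9: T(9,3)=13068+8·13132=118124 | T(9,4)=13132+8·6769=67284 | T(9,5)=6769+8·1960=22449 | T(9,6)=1960+8·322=4536 | T(9,7)=322+8·28=546 | T(9,8)=28+8·1=36 | T(9,9)=1+8·0=1
i=10: T(10,4)=118124+9·67284=723680 | T(10,5)=67284+9·22449=269325 | T(10,6)=22449+9·4536=63273 | T(10,7)=4536+9·546=9450 | T(10,8)=546+9·36=870 | T(10,9)=36+9·1=45
i=11: T(11,5)=723680+10·269325=3416930 | T(11,6)=269325+10·63273=902055 | T(11,7)=63273+10·9450=157773 | T(11,8)=9450+10·870=18150 | T(11,9)=870+10·45=1320
i=12: T(12,6)=3416930+11·902055=13339535 | T(12,7)=902055+11·157773=2637558 | T(12,8)=157773+11·18150=357423 | T(12,9)=18150+11·1320=32670
Read c(12,6) = 13339535, c(12,7) = 2637558, c(12,8) = 357423, c(12,9) = 32670.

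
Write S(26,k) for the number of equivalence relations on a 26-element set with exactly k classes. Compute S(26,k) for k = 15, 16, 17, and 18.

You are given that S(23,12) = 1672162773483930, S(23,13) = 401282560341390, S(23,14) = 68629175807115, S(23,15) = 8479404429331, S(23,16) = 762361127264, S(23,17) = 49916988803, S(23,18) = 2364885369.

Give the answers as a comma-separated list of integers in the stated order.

90449030191104000, 12725877242482560, 1343731795378830, 107025546101760

i=24: T(24,13)=1672162773483930+13·401282560341390=6888836057922000 | T(24,14)=401282560341390+14·68629175807115=1362091021641000 | T(24,15)=68629175807115+15·8479404429331=195820242247080 | T(24,16)=8479404429331+16·762361127264=20677182465555 | T(24,17)=762361127264+17·49916988803=1610949936915 | T(24,18)=49916988803+18·2364885369=92484925445
i=25: T(25,14)=6888836057922000+14·1362091021641000=25958110360896000 | T(25,15)=1362091021641000+15·195820242247080=4299394655347200 | T(25,16)=195820242247080+16·20677182465555=526655161695960 | T(25,17)=20677182465555+17·1610949936915=48063331393110 | T(25,18)=1610949936915+18·92484925445=3275678594925
i=26: T(26,15)=25958110360896000+15·4299394655347200=90449030191104000 | T(26,16)=4299394655347200+16·526655161695960=12725877242482560 | T(26,17)=526655161695960+17·48063331393110=1343731795378830 | T(26,18)=48063331393110+18·3275678594925=107025546101760
Read S(26,15) = 90449030191104000, S(26,16) = 12725877242482560, S(26,17) = 1343731795378830, S(26,18) = 107025546101760.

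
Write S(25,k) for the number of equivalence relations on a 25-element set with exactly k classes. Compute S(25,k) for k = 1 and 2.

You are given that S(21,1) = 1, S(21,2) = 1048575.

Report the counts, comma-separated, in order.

row 22: T[22][1]=1·1+0=1  T[22][2]=2·1048575+1=2097151
row 23: T[23][1]=1·1+0=1  T[23][2]=2·2097151+1=4194303
row 24: T[24][1]=1·1+0=1  T[24][2]=2·4194303+1=8388607
row 25: T[25][1]=1·1+0=1  T[25][2]=2·8388607+1=16777215
Read S(25,1) = 1, S(25,2) = 16777215.

1, 16777215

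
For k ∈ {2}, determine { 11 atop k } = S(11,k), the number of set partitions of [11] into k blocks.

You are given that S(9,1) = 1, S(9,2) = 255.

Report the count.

r10: T_10,1=1×1+0=1; T_10,2=2×255+1=511
r11: T_11,2=2×511+1=1023
Read S(11,2) = 1023.

1023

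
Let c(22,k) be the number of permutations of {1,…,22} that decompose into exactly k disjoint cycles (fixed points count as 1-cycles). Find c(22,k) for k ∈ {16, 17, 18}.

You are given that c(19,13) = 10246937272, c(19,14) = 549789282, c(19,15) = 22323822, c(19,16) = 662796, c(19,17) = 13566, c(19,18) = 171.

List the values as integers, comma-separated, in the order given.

row 20: T[20][14]=19·549789282+10246937272=20692933630  T[20][15]=19·22323822+549789282=973941900  T[20][16]=19·662796+22323822=34916946  T[20][17]=19·13566+662796=920550  T[20][18]=19·171+13566=16815
row 21: T[21][15]=20·973941900+20692933630=40171771630  T[21][16]=20·34916946+973941900=1672280820  T[21][17]=20·920550+34916946=53327946  T[21][18]=20·16815+920550=1256850
row 22: T[22][16]=21·1672280820+40171771630=75289668850  T[22][17]=21·53327946+1672280820=2792167686  T[22][18]=21·1256850+53327946=79721796
Read c(22,16) = 75289668850, c(22,17) = 2792167686, c(22,18) = 79721796.

75289668850, 2792167686, 79721796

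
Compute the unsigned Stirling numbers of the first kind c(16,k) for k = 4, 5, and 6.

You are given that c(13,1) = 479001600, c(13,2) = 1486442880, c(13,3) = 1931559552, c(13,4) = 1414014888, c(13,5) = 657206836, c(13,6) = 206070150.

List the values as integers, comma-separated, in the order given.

row 14: T[14][2]=13·1486442880+479001600=19802759040  T[14][3]=13·1931559552+1486442880=26596717056  T[14][4]=13·1414014888+1931559552=20313753096  T[14][5]=13·657206836+1414014888=9957703756  T[14][6]=13·206070150+657206836=3336118786
row 15: T[15][3]=14·26596717056+19802759040=392156797824  T[15][4]=14·20313753096+26596717056=310989260400  T[15][5]=14·9957703756+20313753096=159721605680  T[15][6]=14·3336118786+9957703756=56663366760
row 16: T[16][4]=15·310989260400+392156797824=5056995703824  T[16][5]=15·159721605680+310989260400=2706813345600  T[16][6]=15·56663366760+159721605680=1009672107080
Read c(16,4) = 5056995703824, c(16,5) = 2706813345600, c(16,6) = 1009672107080.

5056995703824, 2706813345600, 1009672107080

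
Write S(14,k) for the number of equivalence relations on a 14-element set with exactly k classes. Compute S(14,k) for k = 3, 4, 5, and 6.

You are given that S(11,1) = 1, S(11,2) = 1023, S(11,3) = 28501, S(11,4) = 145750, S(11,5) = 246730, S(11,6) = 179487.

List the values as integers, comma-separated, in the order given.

788970, 10391745, 40075035, 63436373

@12  (12,1):1·1+0→1, (12,2):1023·2+1→2047, (12,3):28501·3+1023→86526, (12,4):145750·4+28501→611501, (12,5):246730·5+145750→1379400, (12,6):179487·6+246730→1323652
@13  (13,2):2047·2+1→4095, (13,3):86526·3+2047→261625, (13,4):611501·4+86526→2532530, (13,5):1379400·5+611501→7508501, (13,6):1323652·6+1379400→9321312
@14  (14,3):261625·3+4095→788970, (14,4):2532530·4+261625→10391745, (14,5):7508501·5+2532530→40075035, (14,6):9321312·6+7508501→63436373
Read S(14,3) = 788970, S(14,4) = 10391745, S(14,5) = 40075035, S(14,6) = 63436373.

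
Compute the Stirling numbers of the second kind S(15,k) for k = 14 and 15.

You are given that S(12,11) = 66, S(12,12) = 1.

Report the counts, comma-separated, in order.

row 13: T[13][12]=12·1+66=78  T[13][13]=13·0+1=1
row 14: T[14][13]=13·1+78=91  T[14][14]=14·0+1=1
row 15: T[15][14]=14·1+91=105  T[15][15]=15·0+1=1
Read S(15,14) = 105, S(15,15) = 1.

105, 1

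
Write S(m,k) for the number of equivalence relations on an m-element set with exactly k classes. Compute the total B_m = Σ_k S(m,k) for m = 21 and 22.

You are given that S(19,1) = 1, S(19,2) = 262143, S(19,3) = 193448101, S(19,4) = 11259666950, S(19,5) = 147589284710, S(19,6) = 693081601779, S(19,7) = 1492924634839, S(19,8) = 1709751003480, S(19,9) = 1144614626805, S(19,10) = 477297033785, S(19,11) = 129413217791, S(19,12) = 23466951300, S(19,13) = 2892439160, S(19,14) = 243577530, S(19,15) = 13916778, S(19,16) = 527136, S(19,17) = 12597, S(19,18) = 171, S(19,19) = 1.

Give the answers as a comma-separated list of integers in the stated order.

474869816156751, 4506715738447323

row 20: T[20][1]=1·1+0=1  T[20][2]=2·262143+1=524287  T[20][3]=3·193448101+262143=580606446  T[20][4]=4·11259666950+193448101=45232115901  T[20][5]=5·147589284710+11259666950=749206090500  T[20][6]=6·693081601779+147589284710=4306078895384  T[20][7]=7·1492924634839+693081601779=11143554045652  T[20][8]=8·1709751003480+1492924634839=15170932662679  T[20][9]=9·1144614626805+1709751003480=12011282644725  T[20][10]=10·477297033785+1144614626805=5917584964655  T[20][11]=11·129413217791+477297033785=1900842429486  T[20][12]=12·23466951300+129413217791=411016633391  T[20][13]=13·2892439160+23466951300=61068660380  T[20][14]=14·243577530+2892439160=6302524580  T[20][15]=15·13916778+243577530=452329200  T[20][16]=16·527136+13916778=22350954  T[20][17]=17·12597+527136=741285  T[20][18]=18·171+12597=15675  T[20][19]=19·1+171=190  T[20][20]=20·0+1=1
row 21: T[21][1]=1·1+0=1  T[21][2]=2·524287+1=1048575  T[21][3]=3·580606446+524287=1742343625  T[21][4]=4·45232115901+580606446=181509070050  T[21][5]=5·749206090500+45232115901=3791262568401  T[21][6]=6·4306078895384+749206090500=26585679462804  T[21][7]=7·11143554045652+4306078895384=82310957214948  T[21][8]=8·15170932662679+11143554045652=132511015347084  T[21][9]=9·12011282644725+15170932662679=123272476465204  T[21][10]=10·5917584964655+12011282644725=71187132291275  T[21][11]=11·1900842429486+5917584964655=26826851689001  T[21][12]=12·411016633391+1900842429486=6833042030178  T[21][13]=13·61068660380+411016633391=1204909218331  T[21][14]=14·6302524580+61068660380=149304004500  T[21][15]=15·452329200+6302524580=13087462580  T[21][16]=16·22350954+452329200=809944464  T[21][17]=17·741285+22350954=34952799  T[21][18]=18·15675+741285=1023435  T[21][19]=19·190+15675=19285  T[21][20]=20·1+190=210  T[21][21]=21·0+1=1
row 22: T[22][1]=1·1+0=1  T[22][2]=2·1048575+1=2097151  T[22][3]=3·1742343625+1048575=5228079450  T[22][4]=4·181509070050+1742343625=727778623825  T[22][5]=5·3791262568401+181509070050=19137821912055  T[22][6]=6·26585679462804+3791262568401=163305339345225  T[22][7]=7·82310957214948+26585679462804=602762379967440  T[22][8]=8·132511015347084+82310957214948=1142399079991620  T[22][9]=9·123272476465204+132511015347084=1241963303533920  T[22][10]=10·71187132291275+123272476465204=835143799377954  T[22][11]=11·26826851689001+71187132291275=366282500870286  T[22][12]=12·6833042030178+26826851689001=108823356051137  T[22][13]=13·1204909218331+6833042030178=22496861868481  T[22][14]=14·149304004500+1204909218331=3295165281331  T[22][15]=15·13087462580+149304004500=345615943200  T[22][16]=16·809944464+13087462580=26046574004  T[22][17]=17·34952799+809944464=1404142047  T[22][18]=18·1023435+34952799=53374629  T[22][19]=19·19285+1023435=1389850  T[22][20]=20·210+19285=23485  T[22][21]=21·1+210=231  T[22][22]=22·0+1=1
B_21 = ΣS(21,k) = 1+1048575+1742343625+181509070050+3791262568401+26585679462804+82310957214948+132511015347084+123272476465204+71187132291275+26826851689001+6833042030178+1204909218331+149304004500+13087462580+809944464+34952799+1023435+19285+210+1 = 474869816156751
B_22 = ΣS(22,k) = 1+2097151+5228079450+727778623825+19137821912055+163305339345225+602762379967440+1142399079991620+1241963303533920+835143799377954+366282500870286+108823356051137+22496861868481+3295165281331+345615943200+26046574004+1404142047+53374629+1389850+23485+231+1 = 4506715738447323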